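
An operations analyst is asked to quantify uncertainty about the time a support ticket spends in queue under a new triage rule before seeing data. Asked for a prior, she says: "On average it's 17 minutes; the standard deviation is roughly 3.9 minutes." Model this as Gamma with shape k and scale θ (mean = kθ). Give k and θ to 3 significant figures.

k ≈ 19, θ ≈ 0.895

For Gamma(k, scale θ): mean = kθ, variance = kθ², so CV = 1/√k.
CV = SD/mean = 3.9/17 = 0.2294, hence k = 1/CV² = 19.
Then θ = mean/k = 17/19 = 0.895.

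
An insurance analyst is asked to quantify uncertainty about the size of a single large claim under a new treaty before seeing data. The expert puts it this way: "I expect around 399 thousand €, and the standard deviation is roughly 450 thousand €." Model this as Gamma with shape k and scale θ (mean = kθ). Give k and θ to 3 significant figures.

For Gamma(k, scale θ): mean = kθ, variance = kθ², so CV = 1/√k.
CV = SD/mean = 450/399 = 1.128, hence k = 1/CV² = 0.786.
Then θ = mean/k = 399/0.786 = 508.

k ≈ 0.786, θ ≈ 508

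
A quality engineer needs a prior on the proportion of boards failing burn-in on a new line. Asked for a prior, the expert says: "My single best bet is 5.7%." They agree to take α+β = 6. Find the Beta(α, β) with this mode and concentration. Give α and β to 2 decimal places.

For α,β > 1 the Beta mode is (α−1)/(α+β−2). With α+β = 6, the mode is (α−1)/4.
Set (α−1)/4 = 0.057 → α = 1 + 0.057·4 = 1.23.
β = 6 − α = 4.77.

α = 1.23, β = 4.77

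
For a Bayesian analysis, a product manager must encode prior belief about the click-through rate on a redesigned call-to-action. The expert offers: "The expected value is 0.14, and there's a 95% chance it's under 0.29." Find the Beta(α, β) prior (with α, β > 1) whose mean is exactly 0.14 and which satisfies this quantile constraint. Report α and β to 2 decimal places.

α ≈ 2.54, β ≈ 15.62

With mean 0.14 fixed, write α = 0.14s, β = 0.86s where s = α+β.
Need P(θ < 0.29) = 0.95 under Beta(0.14s, 0.86s). Normal approximation: (q−m)/√(m(1−m)/s) ≈ z_{0.95} = 1.64, so s ≈ 0.14·0.86·(1.64)²/(0.29−0.14)² = 14.5.
At s = 14.5: P(θ<0.29) ≈ 0.933. Adjusting to match 0.95 gives s ≈ 18.16.
So α = 0.14·18.16 ≈ 2.54, β = 0.86·18.16 ≈ 15.62.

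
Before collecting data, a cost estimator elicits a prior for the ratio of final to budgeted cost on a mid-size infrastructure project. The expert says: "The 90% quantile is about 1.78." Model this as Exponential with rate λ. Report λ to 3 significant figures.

P(T < 1.78) = 1 − e^(−λ·1.78) = 0.9, so λ = −ln(1−0.9)/1.78 = −ln(0.1)/1.78 = 1.29.

λ ≈ 1.29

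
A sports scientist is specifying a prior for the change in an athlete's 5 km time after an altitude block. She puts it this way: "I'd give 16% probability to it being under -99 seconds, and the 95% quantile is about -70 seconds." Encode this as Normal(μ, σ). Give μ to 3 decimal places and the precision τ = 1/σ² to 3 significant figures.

For Normal(μ,σ), the p-quantile is μ + z_p·σ. Here z_{0.16} = -0.9945, z_{0.95} = 1.645.
So -99 = μ − 0.9945σ and -70 = μ + 1.645σ.
Subtracting: σ = (-70 − -99)/(1.645 − (-0.9945)) = 10.988.
Then μ = -99 − (-0.9945)·10.988 = -88.073.
Precision τ = 1/σ² = 1/10.99² = 0.00828.

μ = -88.073, τ = 0.00828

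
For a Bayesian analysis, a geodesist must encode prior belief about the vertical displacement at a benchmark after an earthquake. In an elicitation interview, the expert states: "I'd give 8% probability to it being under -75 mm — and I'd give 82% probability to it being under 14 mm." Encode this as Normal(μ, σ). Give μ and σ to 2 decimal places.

μ = -21.11, σ = 38.35

For Normal(μ,σ), the p-quantile is μ + z_p·σ. Here z_{0.08} = -1.405, z_{0.82} = 0.9154.
So -75 = μ − 1.405σ and 14 = μ + 0.9154σ.
Subtracting: σ = (14 − -75)/(0.9154 − (-1.405)) = 38.35.
Then μ = -75 − (-1.405)·38.35 = -21.11.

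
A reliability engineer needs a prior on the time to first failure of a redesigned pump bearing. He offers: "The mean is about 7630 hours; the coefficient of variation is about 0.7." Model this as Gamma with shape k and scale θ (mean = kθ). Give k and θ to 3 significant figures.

For Gamma(k, scale θ): mean = kθ, variance = kθ², so CV = 1/√k.
CV = 0.7, hence k = 1/CV² = 2.04.
Then θ = mean/k = 7630/2.04 = 3740.

k ≈ 2.04, θ ≈ 3740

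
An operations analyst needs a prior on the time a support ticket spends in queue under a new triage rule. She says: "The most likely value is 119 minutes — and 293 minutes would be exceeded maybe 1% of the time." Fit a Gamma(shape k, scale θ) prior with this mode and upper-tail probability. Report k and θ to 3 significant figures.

k ≈ 6.8, θ ≈ 20.5

Gamma(k,θ) with k>1 has mode (k−1)θ, so θ = 119/(k−1).
Need P(X < 293) = 0.99 with θ tied to k this way. Start at k = 2, θ = 119: P(X<293) ≈ 0.705.
Too low — raise k to concentrate. Iterating converges to k ≈ 6.8.
Then θ = 119/(6.8−1) ≈ 20.5.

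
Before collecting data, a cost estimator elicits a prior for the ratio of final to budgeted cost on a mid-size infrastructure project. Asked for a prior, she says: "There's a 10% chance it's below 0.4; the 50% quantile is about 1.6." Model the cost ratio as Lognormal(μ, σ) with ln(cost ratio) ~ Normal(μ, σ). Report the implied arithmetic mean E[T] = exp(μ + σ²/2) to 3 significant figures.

If T ~ Lognormal(μ,σ) then ln T ~ Normal(μ,σ), so the p-quantile of ln T is μ + z_p·σ.
ln(0.4) = -0.9163 and ln(1.6) = 0.47; z_{0.1} = -1.282, z_{0.5} = 0.
σ = (0.47 − -0.9163)/(0 − (-1.282)) = 1.082.
μ = -0.9163 − (-1.282)·1.082 = 0.470.
E[T] = exp(μ + σ²/2) = exp(0.470 + 0.5851) = 2.87.

E[T] ≈ 2.87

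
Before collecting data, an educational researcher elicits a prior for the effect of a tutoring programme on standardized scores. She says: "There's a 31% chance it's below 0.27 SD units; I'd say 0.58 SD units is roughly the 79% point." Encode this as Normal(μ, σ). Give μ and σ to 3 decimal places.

μ = 0.388, σ = 0.238

The p-quantile of Normal(μ,σ) is μ + z_p·σ, with z_{0.31} = -0.4959 and z_{0.79} = 0.8064.
Eliminate σ: μ = (z₂·x₁ − z₁·x₂)/(z₂ − z₁) = (0.8064·0.27 − (-0.4959)·0.58)/1.302 = 0.388.
Then σ = (x₂ − x₁)/(z₂ − z₁) = (0.58 − 0.27)/1.302 = 0.238.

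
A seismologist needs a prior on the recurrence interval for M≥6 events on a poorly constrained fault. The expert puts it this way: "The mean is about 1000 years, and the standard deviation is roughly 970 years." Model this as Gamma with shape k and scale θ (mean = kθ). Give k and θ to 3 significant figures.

For Gamma(k, scale θ): mean = kθ, variance = kθ², so CV = 1/√k.
CV = SD/mean = 970/1000 = 0.97, hence k = 1/CV² = 1.06.
Then θ = mean/k = 1000/1.06 = 941.

k ≈ 1.06, θ ≈ 941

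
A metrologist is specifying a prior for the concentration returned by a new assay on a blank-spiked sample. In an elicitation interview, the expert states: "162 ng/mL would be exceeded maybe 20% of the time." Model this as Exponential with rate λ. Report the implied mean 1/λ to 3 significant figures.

P(T > 162.0) = e^(−λ·162.0) = 0.2, so λ = −ln(0.2)/162.0 = 0.00993.
Mean = 1/λ = 101 ng/mL.

mean ≈ 101 ng/mL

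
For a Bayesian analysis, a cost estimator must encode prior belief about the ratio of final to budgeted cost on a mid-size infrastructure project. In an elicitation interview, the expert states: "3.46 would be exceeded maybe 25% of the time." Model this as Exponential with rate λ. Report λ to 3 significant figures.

λ ≈ 0.401

P(T > 3.46) = e^(−λ·3.46) = 0.25, so λ = −ln(0.25)/3.46 = 0.401.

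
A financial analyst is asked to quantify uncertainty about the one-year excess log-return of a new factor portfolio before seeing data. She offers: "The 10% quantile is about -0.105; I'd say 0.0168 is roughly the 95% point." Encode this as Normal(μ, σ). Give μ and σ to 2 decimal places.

For Normal(μ,σ), the p-quantile is μ + z_p·σ. Here z_{0.1} = -1.282, z_{0.95} = 1.645.
So -0.105 = μ − 1.282σ and 0.0168 = μ + 1.645σ.
Subtracting: σ = (0.0168 − -0.105)/(1.645 − (-1.282)) = 0.04.
Then μ = -0.105 − (-1.282)·0.04 = -0.05.

μ = -0.05, σ = 0.04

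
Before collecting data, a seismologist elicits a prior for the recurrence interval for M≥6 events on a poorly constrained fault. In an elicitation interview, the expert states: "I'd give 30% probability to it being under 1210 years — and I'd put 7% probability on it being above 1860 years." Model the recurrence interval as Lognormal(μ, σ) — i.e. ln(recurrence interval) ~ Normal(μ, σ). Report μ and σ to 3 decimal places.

If T ~ Lognormal(μ,σ) then ln T ~ Normal(μ,σ), so the p-quantile of ln T is μ + z_p·σ.
ln(1210) = 7.098 and ln(1860) = 7.528; z_{0.3} = -0.5244, z_{0.93} = 1.476.
σ = (7.528 − 7.098)/(1.476 − (-0.5244)) = 0.215.
μ = 7.098 − (-0.5244)·0.215 = 7.211.

μ ≈ 7.211, σ ≈ 0.215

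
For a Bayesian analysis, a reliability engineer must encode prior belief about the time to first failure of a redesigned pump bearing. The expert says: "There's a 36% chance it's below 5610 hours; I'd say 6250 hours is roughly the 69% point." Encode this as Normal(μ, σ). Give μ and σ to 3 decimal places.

μ = 5878.537, σ = 749.143

For Normal(μ,σ), the p-quantile is μ + z_p·σ. Here z_{0.36} = -0.3585, z_{0.69} = 0.4959.
So 5610 = μ − 0.3585σ and 6250 = μ + 0.4959σ.
Subtracting: σ = (6250 − 5610)/(0.4959 − (-0.3585)) = 749.143.
Then μ = 5610 − (-0.3585)·749.143 = 5878.537.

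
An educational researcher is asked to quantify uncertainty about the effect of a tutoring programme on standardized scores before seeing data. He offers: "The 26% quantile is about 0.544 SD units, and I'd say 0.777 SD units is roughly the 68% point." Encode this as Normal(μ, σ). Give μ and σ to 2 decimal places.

For Normal(μ,σ), the p-quantile is μ + z_p·σ. Here z_{0.26} = -0.6433, z_{0.68} = 0.4677.
So 0.544 = μ − 0.6433σ and 0.777 = μ + 0.4677σ.
Subtracting: σ = (0.777 − 0.544)/(0.4677 − (-0.6433)) = 0.21.
Then μ = 0.544 − (-0.6433)·0.21 = 0.68.

μ = 0.68, σ = 0.21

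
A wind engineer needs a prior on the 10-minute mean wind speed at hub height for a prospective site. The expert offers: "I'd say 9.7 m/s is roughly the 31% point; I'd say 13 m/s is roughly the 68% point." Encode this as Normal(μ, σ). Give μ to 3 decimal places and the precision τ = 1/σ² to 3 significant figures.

μ = 11.398, τ = 0.0853

For Normal(μ,σ), the p-quantile is μ + z_p·σ. Here z_{0.31} = -0.4959, z_{0.68} = 0.4677.
So 9.7 = μ − 0.4959σ and 13 = μ + 0.4677σ.
Subtracting: σ = (13 − 9.7)/(0.4677 − (-0.4959)) = 3.425.
Then μ = 9.7 − (-0.4959)·3.425 = 11.398.
Precision τ = 1/σ² = 1/3.425² = 0.0853.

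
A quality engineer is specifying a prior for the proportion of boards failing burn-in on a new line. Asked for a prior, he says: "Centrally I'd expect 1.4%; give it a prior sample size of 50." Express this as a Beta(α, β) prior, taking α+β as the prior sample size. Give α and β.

Under the effective-sample-size interpretation, Beta(α, β) has prior mean α/(α+β) and prior sample size α+β.
So α+β = 50 and α/(α+β) = 0.014, giving α = 0.014·50 = 0.7 and β = 50 − 0.7 = 49.3.

α = 0.7, β = 49.3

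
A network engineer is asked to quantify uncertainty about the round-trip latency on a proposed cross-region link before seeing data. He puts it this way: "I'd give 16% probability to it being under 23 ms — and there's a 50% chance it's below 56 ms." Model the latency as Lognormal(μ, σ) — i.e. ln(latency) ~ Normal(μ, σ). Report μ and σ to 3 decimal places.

If T ~ Lognormal(μ,σ) then ln T ~ Normal(μ,σ), so the p-quantile of ln T is μ + z_p·σ.
ln(23) = 3.135 and ln(56) = 4.025; z_{0.16} = -0.9945, z_{0.5} = 0.
σ = (4.025 − 3.135)/(0 − (-0.9945)) = 0.895.
μ = 3.135 − (-0.9945)·0.895 = 4.025.

μ ≈ 4.025, σ ≈ 0.895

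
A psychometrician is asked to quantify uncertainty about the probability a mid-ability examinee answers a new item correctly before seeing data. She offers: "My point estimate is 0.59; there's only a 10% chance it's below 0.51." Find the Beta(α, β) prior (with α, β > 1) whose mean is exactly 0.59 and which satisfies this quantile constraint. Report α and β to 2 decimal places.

With mean 0.59 fixed, write α = 0.59s, β = 0.41s where s = α+β.
Need P(θ < 0.51) = 0.1 under Beta(0.59s, 0.41s). Normal approximation: (q−m)/√(m(1−m)/s) ≈ z_{0.1} = -1.28, so s ≈ 0.59·0.41·(-1.28)²/(0.51−0.59)² = 62.1.
At s = 62.1: P(θ<0.51) ≈ 0.101. Adjusting to match 0.1 gives s ≈ 62.70.
So α = 0.59·62.70 ≈ 36.99, β = 0.41·62.70 ≈ 25.71.

α ≈ 36.99, β ≈ 25.71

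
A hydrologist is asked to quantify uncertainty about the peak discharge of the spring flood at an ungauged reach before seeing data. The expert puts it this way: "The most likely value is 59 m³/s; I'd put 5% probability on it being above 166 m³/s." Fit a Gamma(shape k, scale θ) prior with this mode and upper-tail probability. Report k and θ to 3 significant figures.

Gamma(k,θ) with k>1 has mode (k−1)θ, so θ = 59/(k−1).
Need P(X < 166) = 0.95 with θ tied to k this way. Start at k = 2, θ = 59: P(X<166) ≈ 0.771.
Too low — raise k to concentrate. Iterating converges to k ≈ 3.5.
Then θ = 59/(3.5−1) ≈ 23.6.

k ≈ 3.5, θ ≈ 23.6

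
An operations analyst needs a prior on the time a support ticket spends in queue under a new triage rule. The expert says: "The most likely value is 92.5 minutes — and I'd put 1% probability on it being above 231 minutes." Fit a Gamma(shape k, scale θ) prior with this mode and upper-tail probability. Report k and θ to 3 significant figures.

Gamma(k,θ) with k>1 has mode (k−1)θ, so θ = 92.5/(k−1).
Need P(X < 231) = 0.99 with θ tied to k this way. Start at k = 2, θ = 92.5: P(X<231) ≈ 0.712.
Too low — raise k to concentrate. Iterating converges to k ≈ 6.61.
Then θ = 92.5/(6.61−1) ≈ 16.5.

k ≈ 6.61, θ ≈ 16.5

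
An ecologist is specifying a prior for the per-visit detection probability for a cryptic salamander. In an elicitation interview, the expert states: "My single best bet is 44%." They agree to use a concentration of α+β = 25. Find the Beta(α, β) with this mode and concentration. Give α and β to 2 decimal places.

For α,β > 1 the Beta mode is (α−1)/(α+β−2). With α+β = 25, the mode is (α−1)/23.
Set (α−1)/23 = 0.44 → α = 1 + 0.44·23 = 11.12.
β = 25 − α = 13.88.

α = 11.12, β = 13.88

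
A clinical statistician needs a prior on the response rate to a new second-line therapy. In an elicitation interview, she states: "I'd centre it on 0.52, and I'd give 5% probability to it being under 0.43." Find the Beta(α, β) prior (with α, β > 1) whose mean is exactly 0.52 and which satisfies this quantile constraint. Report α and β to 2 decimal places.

α ≈ 43.17, β ≈ 39.85

With mean 0.52 fixed, write α = 0.52s, β = 0.48s where s = α+β.
Need P(θ < 0.43) = 0.05 under Beta(0.52s, 0.48s). Normal approximation: (q−m)/√(m(1−m)/s) ≈ z_{0.05} = -1.64, so s ≈ 0.52·0.48·(-1.64)²/(0.43−0.52)² = 83.4.
At s = 83.4: P(θ<0.43) ≈ 0.050. Adjusting to match 0.05 gives s ≈ 83.02.
So α = 0.52·83.02 ≈ 43.17, β = 0.48·83.02 ≈ 39.85.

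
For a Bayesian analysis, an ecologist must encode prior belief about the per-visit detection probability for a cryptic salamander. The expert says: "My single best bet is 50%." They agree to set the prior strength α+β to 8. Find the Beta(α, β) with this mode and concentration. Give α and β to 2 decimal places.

α = 4.00, β = 4.00

For α,β > 1 the Beta mode is (α−1)/(α+β−2). With α+β = 8, the mode is (α−1)/6.
Set (α−1)/6 = 0.5 → α = 1 + 0.5·6 = 4.00.
β = 8 − α = 4.00.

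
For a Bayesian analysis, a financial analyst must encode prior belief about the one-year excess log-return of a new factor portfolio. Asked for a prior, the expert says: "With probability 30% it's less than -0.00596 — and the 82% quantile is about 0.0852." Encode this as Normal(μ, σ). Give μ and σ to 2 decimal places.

The p-quantile of Normal(μ,σ) is μ + z_p·σ, with z_{0.3} = -0.5244 and z_{0.82} = 0.9154.
Eliminate σ: μ = (z₂·x₁ − z₁·x₂)/(z₂ − z₁) = (0.9154·-0.00596 − (-0.5244)·0.0852)/1.44 = 0.03.
Then σ = (x₂ − x₁)/(z₂ − z₁) = (0.0852 − -0.00596)/1.44 = 0.06.

μ = 0.03, σ = 0.06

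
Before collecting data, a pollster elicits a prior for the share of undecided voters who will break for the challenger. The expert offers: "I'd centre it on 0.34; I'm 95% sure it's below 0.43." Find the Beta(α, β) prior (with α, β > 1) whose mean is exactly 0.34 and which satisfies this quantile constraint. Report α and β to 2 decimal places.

With mean 0.34 fixed, write α = 0.34s, β = 0.66s where s = α+β.
Need P(θ < 0.43) = 0.95 under Beta(0.34s, 0.66s). Normal approximation: (q−m)/√(m(1−m)/s) ≈ z_{0.95} = 1.64, so s ≈ 0.34·0.66·(1.64)²/(0.43−0.34)² = 75.0.
At s = 75.0: P(θ<0.43) ≈ 0.947. Adjusting to match 0.95 gives s ≈ 78.05.
So α = 0.34·78.05 ≈ 26.54, β = 0.66·78.05 ≈ 51.51.

α ≈ 26.54, β ≈ 51.51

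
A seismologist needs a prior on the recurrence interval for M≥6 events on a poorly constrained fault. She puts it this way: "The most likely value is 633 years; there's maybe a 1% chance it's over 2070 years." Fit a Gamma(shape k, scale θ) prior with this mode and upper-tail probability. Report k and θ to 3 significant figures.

Gamma(k,θ) with k>1 has mode (k−1)θ, so θ = 633/(k−1).
Need P(X < 2070) = 0.99 with θ tied to k this way. Start at k = 2, θ = 633: P(X<2070) ≈ 0.838.
Too low — raise k to concentrate. Iterating converges to k ≈ 4.14.
Then θ = 633/(4.14−1) ≈ 202.

k ≈ 4.14, θ ≈ 202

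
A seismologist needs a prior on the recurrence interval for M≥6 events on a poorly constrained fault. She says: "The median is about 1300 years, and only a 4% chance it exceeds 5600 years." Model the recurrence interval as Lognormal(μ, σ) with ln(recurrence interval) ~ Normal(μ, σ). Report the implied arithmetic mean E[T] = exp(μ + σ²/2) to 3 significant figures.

If T ~ Lognormal(μ,σ) then ln T ~ Normal(μ,σ), so the p-quantile of ln T is μ + z_p·σ.
ln(1300) = 7.17 and ln(5600) = 8.631; z_{0.5} = 0, z_{0.96} = 1.751.
σ = (8.631 − 7.17)/(1.751 − (0)) = 0.834.
μ = 7.17 − (0)·0.834 = 7.170.
E[T] = exp(μ + σ²/2) = exp(7.170 + 0.3479) = 1840 years.

E[T] ≈ 1840 years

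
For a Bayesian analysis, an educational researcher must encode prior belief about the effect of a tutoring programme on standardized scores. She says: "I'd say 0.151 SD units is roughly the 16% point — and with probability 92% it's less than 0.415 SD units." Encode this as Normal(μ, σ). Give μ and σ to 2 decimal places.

μ = 0.26, σ = 0.11

For Normal(μ,σ), the p-quantile is μ + z_p·σ. Here z_{0.16} = -0.9945, z_{0.92} = 1.405.
So 0.151 = μ − 0.9945σ and 0.415 = μ + 1.405σ.
Subtracting: σ = (0.415 − 0.151)/(1.405 − (-0.9945)) = 0.11.
Then μ = 0.151 − (-0.9945)·0.11 = 0.26.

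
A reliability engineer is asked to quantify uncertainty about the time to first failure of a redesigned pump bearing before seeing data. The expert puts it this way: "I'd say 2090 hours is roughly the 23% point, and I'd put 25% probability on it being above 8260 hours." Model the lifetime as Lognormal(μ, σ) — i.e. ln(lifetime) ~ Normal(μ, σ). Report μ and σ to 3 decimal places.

μ ≈ 8.363, σ ≈ 0.972

If T ~ Lognormal(μ,σ) then ln T ~ Normal(μ,σ), so the p-quantile of ln T is μ + z_p·σ.
ln(2090) = 7.645 and ln(8260) = 9.019; z_{0.23} = -0.7388, z_{0.75} = 0.6745.
σ = (9.019 − 7.645)/(0.6745 − (-0.7388)) = 0.972.
μ = 7.645 − (-0.7388)·0.972 = 8.363.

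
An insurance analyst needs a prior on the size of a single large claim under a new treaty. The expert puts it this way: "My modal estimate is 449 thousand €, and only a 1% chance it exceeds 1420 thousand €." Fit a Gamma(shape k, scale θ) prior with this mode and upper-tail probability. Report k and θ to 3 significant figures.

k ≈ 4.35, θ ≈ 134

Gamma(k,θ) with k>1 has mode (k−1)θ, so θ = 449/(k−1).
Need P(X < 1420) = 0.99 with θ tied to k this way. Start at k = 2, θ = 449: P(X<1420) ≈ 0.824.
Too low — raise k to concentrate. Iterating converges to k ≈ 4.35.
Then θ = 449/(4.35−1) ≈ 134.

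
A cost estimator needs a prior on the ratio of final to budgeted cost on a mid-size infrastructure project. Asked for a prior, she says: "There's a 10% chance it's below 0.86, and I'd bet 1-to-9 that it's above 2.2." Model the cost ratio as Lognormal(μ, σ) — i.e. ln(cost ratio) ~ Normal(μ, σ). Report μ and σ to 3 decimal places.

μ ≈ 0.319, σ ≈ 0.366

If T ~ Lognormal(μ,σ) then ln T ~ Normal(μ,σ), so the p-quantile of ln T is μ + z_p·σ.
ln(0.86) = -0.1508 and ln(2.2) = 0.7885; z_{0.1} = -1.282, z_{0.9} = 1.282.
σ = (0.7885 − -0.1508)/(1.282 − (-1.282)) = 0.366.
μ = -0.1508 − (-1.282)·0.366 = 0.319.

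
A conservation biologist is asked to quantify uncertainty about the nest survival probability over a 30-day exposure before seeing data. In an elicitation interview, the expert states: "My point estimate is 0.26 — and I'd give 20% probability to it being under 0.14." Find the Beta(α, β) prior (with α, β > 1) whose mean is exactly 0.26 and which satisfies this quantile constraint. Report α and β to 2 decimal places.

α ≈ 2.54, β ≈ 7.24

With mean 0.26 fixed, write α = 0.26s, β = 0.74s where s = α+β.
Need P(θ < 0.14) = 0.2 under Beta(0.26s, 0.74s). Normal approximation: (q−m)/√(m(1−m)/s) ≈ z_{0.2} = -0.842, so s ≈ 0.26·0.74·(-0.842)²/(0.14−0.26)² = 9.5.
At s = 9.5: P(θ<0.14) ≈ 0.205. Adjusting to match 0.2 gives s ≈ 9.79.
So α = 0.26·9.79 ≈ 2.54, β = 0.74·9.79 ≈ 7.24.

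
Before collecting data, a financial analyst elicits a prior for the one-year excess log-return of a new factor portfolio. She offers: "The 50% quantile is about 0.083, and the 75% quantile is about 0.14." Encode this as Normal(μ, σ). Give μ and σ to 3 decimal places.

The p-quantile of Normal(μ,σ) is μ + z_p·σ, with z_{0.5} = 0 and z_{0.75} = 0.6745.
Eliminate σ: μ = (z₂·x₁ − z₁·x₂)/(z₂ − z₁) = (0.6745·0.083 − (0)·0.14)/0.6745 = 0.083.
Then σ = (x₂ − x₁)/(z₂ − z₁) = (0.14 − 0.083)/0.6745 = 0.085.

μ = 0.083, σ = 0.085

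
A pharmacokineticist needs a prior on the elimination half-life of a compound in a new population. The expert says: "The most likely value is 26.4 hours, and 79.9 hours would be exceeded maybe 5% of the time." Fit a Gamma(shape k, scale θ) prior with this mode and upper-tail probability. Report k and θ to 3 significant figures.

Gamma(k,θ) with k>1 has mode (k−1)θ, so θ = 26.4/(k−1).
Need P(X < 79.9) = 0.95 with θ tied to k this way. Start at k = 2, θ = 26.4: P(X<79.9) ≈ 0.805.
Too low — raise k to concentrate. Iterating converges to k ≈ 3.16.
Then θ = 26.4/(3.16−1) ≈ 12.2.

k ≈ 3.16, θ ≈ 12.2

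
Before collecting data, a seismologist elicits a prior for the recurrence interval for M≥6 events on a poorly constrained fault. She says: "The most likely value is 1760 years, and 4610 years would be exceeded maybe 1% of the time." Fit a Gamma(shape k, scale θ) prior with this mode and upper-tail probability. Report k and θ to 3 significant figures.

Gamma(k,θ) with k>1 has mode (k−1)θ, so θ = 1760/(k−1).
Need P(X < 4610) = 0.99 with θ tied to k this way. Start at k = 2, θ = 1760: P(X<4610) ≈ 0.736.
Too low — raise k to concentrate. Iterating converges to k ≈ 6.01.
Then θ = 1760/(6.01−1) ≈ 351.

k ≈ 6.01, θ ≈ 351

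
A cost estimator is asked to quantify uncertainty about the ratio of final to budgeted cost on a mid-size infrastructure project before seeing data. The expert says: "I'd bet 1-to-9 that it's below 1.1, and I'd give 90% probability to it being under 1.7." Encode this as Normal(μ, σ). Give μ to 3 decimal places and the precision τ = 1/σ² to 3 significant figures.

The p-quantile of Normal(μ,σ) is μ + z_p·σ, with z_{0.1} = -1.282 and z_{0.9} = 1.282.
Eliminate σ: μ = (z₂·x₁ − z₁·x₂)/(z₂ − z₁) = (1.282·1.1 − (-1.282)·1.7)/2.563 = 1.400.
Then σ = (x₂ − x₁)/(z₂ − z₁) = (1.7 − 1.1)/2.563 = 0.234.
Precision τ = 1/σ² = 1/0.2341² = 18.2.

μ = 1.400, τ = 18.2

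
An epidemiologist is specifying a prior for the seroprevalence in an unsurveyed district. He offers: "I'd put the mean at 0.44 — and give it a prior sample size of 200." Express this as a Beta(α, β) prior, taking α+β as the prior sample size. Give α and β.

α = 88, β = 112

Under the effective-sample-size interpretation, Beta(α, β) has prior mean α/(α+β) and prior sample size α+β.
So α+β = 200 and α/(α+β) = 0.44, giving α = 0.44·200 = 88 and β = 200 − 88 = 112.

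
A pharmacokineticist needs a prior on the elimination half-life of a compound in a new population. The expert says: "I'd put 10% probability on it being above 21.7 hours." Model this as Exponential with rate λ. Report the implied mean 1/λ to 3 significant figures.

mean ≈ 9.42 hours

P(T > 21.7) = e^(−λ·21.7) = 0.1, so λ = −ln(0.1)/21.7 = 0.106.
Mean = 1/λ = 9.42 hours.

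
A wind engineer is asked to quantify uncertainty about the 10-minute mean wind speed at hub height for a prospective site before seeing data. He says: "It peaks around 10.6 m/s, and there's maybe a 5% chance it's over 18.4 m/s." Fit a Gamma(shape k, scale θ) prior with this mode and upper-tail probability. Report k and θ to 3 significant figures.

k ≈ 10.2, θ ≈ 1.16

Gamma(k,θ) with k>1 has mode (k−1)θ, so θ = 10.6/(k−1).
Need P(X < 18.4) = 0.95 with θ tied to k this way. Start at k = 2, θ = 10.6: P(X<18.4) ≈ 0.518.
Too low — raise k to concentrate. Iterating converges to k ≈ 10.2.
Then θ = 10.6/(10.2−1) ≈ 1.16.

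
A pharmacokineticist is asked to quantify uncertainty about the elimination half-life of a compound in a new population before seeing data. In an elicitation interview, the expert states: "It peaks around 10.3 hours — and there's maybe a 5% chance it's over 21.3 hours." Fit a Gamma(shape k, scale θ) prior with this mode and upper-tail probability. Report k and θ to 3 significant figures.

Gamma(k,θ) with k>1 has mode (k−1)θ, so θ = 10.3/(k−1).
Need P(X < 21.3) = 0.95 with θ tied to k this way. Start at k = 2, θ = 10.3: P(X<21.3) ≈ 0.612.
Too low — raise k to concentrate. Iterating converges to k ≈ 6.24.
Then θ = 10.3/(6.24−1) ≈ 1.97.

k ≈ 6.24, θ ≈ 1.97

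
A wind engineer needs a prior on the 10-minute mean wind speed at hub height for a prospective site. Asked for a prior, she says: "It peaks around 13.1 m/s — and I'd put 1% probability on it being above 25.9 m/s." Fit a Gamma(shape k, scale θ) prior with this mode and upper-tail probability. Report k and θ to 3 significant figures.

k ≈ 11.6, θ ≈ 1.24

Gamma(k,θ) with k>1 has mode (k−1)θ, so θ = 13.1/(k−1).
Need P(X < 25.9) = 0.99 with θ tied to k this way. Start at k = 2, θ = 13.1: P(X<25.9) ≈ 0.588.
Too low — raise k to concentrate. Iterating converges to k ≈ 11.6.
Then θ = 13.1/(11.6−1) ≈ 1.24.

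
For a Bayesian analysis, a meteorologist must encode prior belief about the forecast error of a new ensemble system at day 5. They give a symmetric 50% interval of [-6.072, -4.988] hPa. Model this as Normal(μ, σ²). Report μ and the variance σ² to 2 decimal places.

μ = -5.53, σ² = 0.65

A symmetric 50% interval runs μ ± z·σ with z = 0.6745.
Half-width = 0.542, so σ = 0.542/0.6745 = 0.804 and σ² = 0.65.
μ is the interval midpoint, -5.53.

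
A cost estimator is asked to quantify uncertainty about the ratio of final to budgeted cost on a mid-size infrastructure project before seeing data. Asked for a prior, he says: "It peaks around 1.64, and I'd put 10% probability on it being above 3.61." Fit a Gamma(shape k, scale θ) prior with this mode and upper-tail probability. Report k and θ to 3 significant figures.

Gamma(k,θ) with k>1 has mode (k−1)θ, so θ = 1.64/(k−1).
Need P(X < 3.61) = 0.9 with θ tied to k this way. Start at k = 2, θ = 1.64: P(X<3.61) ≈ 0.646.
Too low — raise k to concentrate. Iterating converges to k ≈ 4.09.
Then θ = 1.64/(4.09−1) ≈ 0.531.

k ≈ 4.09, θ ≈ 0.531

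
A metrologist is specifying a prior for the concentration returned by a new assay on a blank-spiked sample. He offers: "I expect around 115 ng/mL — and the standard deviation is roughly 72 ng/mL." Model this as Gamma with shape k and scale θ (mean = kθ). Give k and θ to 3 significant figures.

k ≈ 2.55, θ ≈ 45.1

For Gamma(k, scale θ): mean = kθ, variance = kθ², so CV = 1/√k.
CV = SD/mean = 72/115 = 0.6261, hence k = 1/CV² = 2.55.
Then θ = mean/k = 115/2.55 = 45.1.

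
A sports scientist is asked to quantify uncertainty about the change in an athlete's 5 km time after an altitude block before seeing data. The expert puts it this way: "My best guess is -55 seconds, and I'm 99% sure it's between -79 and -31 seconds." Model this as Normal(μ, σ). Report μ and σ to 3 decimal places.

A symmetric 99% interval runs μ ± z·σ with z = 2.576.
Half-width = 24, so σ = 24/2.576 = 9.317.
μ is the stated best guess, -55.000.

μ = -55.000, σ = 9.317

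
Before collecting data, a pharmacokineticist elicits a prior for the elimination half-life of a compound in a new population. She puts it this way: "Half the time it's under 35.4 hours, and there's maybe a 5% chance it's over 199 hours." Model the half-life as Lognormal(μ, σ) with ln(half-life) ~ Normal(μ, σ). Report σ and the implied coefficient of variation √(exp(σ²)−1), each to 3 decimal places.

If T ~ Lognormal(μ,σ) then ln T ~ Normal(μ,σ), so the p-quantile of ln T is μ + z_p·σ.
ln(35.4) = 3.567 and ln(199) = 5.293; z_{0.5} = 0, z_{0.95} = 1.645.
σ = (5.293 − 3.567)/(1.645 − (0)) = 1.050.
μ = 3.567 − (0)·1.050 = 3.567.
CV = √(exp(σ²)−1) = √(exp(1.1019)−1) = 1.418.

σ ≈ 1.050, CV ≈ 1.418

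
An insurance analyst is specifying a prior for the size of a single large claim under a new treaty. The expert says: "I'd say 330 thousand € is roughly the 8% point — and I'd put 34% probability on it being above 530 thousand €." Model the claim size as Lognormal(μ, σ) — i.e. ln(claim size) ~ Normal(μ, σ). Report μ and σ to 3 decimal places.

μ ≈ 6.165, σ ≈ 0.261

If T ~ Lognormal(μ,σ) then ln T ~ Normal(μ,σ), so the p-quantile of ln T is μ + z_p·σ.
ln(330) = 5.799 and ln(530) = 6.273; z_{0.08} = -1.405, z_{0.66} = 0.4125.
σ = (6.273 − 5.799)/(0.4125 − (-1.405)) = 0.261.
μ = 5.799 − (-1.405)·0.261 = 6.165.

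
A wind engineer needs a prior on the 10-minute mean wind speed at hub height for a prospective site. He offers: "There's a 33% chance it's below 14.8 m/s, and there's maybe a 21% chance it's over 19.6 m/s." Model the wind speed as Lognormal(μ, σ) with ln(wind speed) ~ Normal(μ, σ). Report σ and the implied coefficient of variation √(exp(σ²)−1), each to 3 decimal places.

σ ≈ 0.225, CV ≈ 0.228

If T ~ Lognormal(μ,σ) then ln T ~ Normal(μ,σ), so the p-quantile of ln T is μ + z_p·σ.
ln(14.8) = 2.695 and ln(19.6) = 2.976; z_{0.33} = -0.4399, z_{0.79} = 0.8064.
σ = (2.976 − 2.695)/(0.8064 − (-0.4399)) = 0.225.
μ = 2.695 − (-0.4399)·0.225 = 2.794.
CV = √(exp(σ²)−1) = √(exp(0.0508)−1) = 0.228.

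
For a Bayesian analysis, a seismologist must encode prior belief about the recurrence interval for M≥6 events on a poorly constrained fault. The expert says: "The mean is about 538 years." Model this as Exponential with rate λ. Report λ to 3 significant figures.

Exponential mean = 1/λ, so λ = 1/538.0 = 0.00186.

λ ≈ 0.00186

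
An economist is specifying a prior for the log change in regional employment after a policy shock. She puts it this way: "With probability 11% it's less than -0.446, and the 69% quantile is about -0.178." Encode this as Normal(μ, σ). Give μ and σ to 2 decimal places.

μ = -0.26, σ = 0.16

For Normal(μ,σ), the p-quantile is μ + z_p·σ. Here z_{0.11} = -1.227, z_{0.69} = 0.4959.
So -0.446 = μ − 1.227σ and -0.178 = μ + 0.4959σ.
Subtracting: σ = (-0.178 − -0.446)/(0.4959 − (-1.227)) = 0.16.
Then μ = -0.446 − (-1.227)·0.16 = -0.26.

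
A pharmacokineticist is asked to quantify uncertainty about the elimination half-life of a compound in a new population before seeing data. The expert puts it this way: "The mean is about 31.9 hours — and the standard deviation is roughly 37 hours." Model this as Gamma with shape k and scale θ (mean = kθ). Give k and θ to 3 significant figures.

k ≈ 0.743, θ ≈ 42.9

For Gamma(k, scale θ): mean = kθ, variance = kθ², so CV = 1/√k.
CV = SD/mean = 37/31.9 = 1.16, hence k = 1/CV² = 0.743.
Then θ = mean/k = 31.9/0.743 = 42.9.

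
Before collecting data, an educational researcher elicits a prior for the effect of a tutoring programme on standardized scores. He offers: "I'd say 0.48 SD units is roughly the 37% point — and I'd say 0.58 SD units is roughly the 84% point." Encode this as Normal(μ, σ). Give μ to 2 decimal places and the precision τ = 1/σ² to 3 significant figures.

For Normal(μ,σ), the p-quantile is μ + z_p·σ. Here z_{0.37} = -0.3319, z_{0.84} = 0.9945.
So 0.48 = μ − 0.3319σ and 0.58 = μ + 0.9945σ.
Subtracting: σ = (0.58 − 0.48)/(0.9945 − (-0.3319)) = 0.08.
Then μ = 0.48 − (-0.3319)·0.08 = 0.51.
Precision τ = 1/σ² = 1/0.0754² = 176.

μ = 0.51, τ = 176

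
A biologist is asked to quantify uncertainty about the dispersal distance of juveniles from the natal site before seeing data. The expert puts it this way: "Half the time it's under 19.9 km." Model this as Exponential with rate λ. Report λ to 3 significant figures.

Exponential median = ln 2 / λ, so λ = ln 2 / 19.9 = 0.0348.

λ ≈ 0.0348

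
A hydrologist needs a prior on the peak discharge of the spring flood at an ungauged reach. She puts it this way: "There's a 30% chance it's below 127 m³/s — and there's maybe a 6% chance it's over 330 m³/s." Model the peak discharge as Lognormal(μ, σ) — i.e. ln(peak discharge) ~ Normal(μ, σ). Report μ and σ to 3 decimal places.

μ ≈ 5.085, σ ≈ 0.459

If T ~ Lognormal(μ,σ) then ln T ~ Normal(μ,σ), so the p-quantile of ln T is μ + z_p·σ.
ln(127) = 4.844 and ln(330) = 5.799; z_{0.3} = -0.5244, z_{0.94} = 1.555.
σ = (5.799 − 4.844)/(1.555 − (-0.5244)) = 0.459.
μ = 4.844 − (-0.5244)·0.459 = 5.085.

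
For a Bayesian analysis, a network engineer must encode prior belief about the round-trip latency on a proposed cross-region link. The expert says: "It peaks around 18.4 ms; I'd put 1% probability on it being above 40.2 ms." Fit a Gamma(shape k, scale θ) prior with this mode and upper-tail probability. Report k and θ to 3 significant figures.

k ≈ 8.9, θ ≈ 2.33

Gamma(k,θ) with k>1 has mode (k−1)θ, so θ = 18.4/(k−1).
Need P(X < 40.2) = 0.99 with θ tied to k this way. Start at k = 2, θ = 18.4: P(X<40.2) ≈ 0.642.
Too low — raise k to concentrate. Iterating converges to k ≈ 8.9.
Then θ = 18.4/(8.9−1) ≈ 2.33.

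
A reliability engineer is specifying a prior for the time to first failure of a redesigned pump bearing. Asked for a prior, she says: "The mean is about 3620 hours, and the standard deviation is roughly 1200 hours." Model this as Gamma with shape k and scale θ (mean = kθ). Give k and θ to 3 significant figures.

For Gamma(k, scale θ): mean = kθ, variance = kθ², so CV = 1/√k.
CV = SD/mean = 1200/3620 = 0.3315, hence k = 1/CV² = 9.1.
Then θ = mean/k = 3620/9.1 = 398.

k ≈ 9.1, θ ≈ 398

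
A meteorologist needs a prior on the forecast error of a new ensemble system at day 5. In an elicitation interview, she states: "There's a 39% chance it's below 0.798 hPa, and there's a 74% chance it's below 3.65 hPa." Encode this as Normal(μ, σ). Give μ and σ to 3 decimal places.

The p-quantile of Normal(μ,σ) is μ + z_p·σ, with z_{0.39} = -0.2793 and z_{0.74} = 0.6433.
Eliminate σ: μ = (z₂·x₁ − z₁·x₂)/(z₂ − z₁) = (0.6433·0.798 − (-0.2793)·3.65)/0.9227 = 1.661.
Then σ = (x₂ − x₁)/(z₂ − z₁) = (3.65 − 0.798)/0.9227 = 3.091.

μ = 1.661, σ = 3.091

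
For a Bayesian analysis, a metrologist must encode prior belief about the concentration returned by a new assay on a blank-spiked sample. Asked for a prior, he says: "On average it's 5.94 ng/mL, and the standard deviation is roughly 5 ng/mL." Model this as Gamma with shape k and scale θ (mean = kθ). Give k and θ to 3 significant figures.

k ≈ 1.41, θ ≈ 4.21

For Gamma(k, scale θ): mean = kθ, variance = kθ², so CV = 1/√k.
CV = SD/mean = 5/5.94 = 0.8418, hence k = 1/CV² = 1.41.
Then θ = mean/k = 5.94/1.41 = 4.21.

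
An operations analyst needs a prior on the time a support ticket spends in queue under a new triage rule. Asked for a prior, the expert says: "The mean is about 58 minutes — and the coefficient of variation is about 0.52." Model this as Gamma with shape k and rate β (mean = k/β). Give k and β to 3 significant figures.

For Gamma(k, rate β): mean = k/β, variance = k/β², so CV = 1/√k.
CV = 0.52, hence k = 1/CV² = 3.7.
Then β = k/mean = 3.7/58 = 0.0638.

k ≈ 3.7, β ≈ 0.0638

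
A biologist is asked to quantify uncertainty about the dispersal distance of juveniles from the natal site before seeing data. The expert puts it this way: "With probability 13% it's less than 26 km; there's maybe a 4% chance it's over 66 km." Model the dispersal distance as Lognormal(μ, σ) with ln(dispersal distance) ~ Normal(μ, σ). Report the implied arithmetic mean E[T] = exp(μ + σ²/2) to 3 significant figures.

E[T] ≈ 39.5 km

If T ~ Lognormal(μ,σ) then ln T ~ Normal(μ,σ), so the p-quantile of ln T is μ + z_p·σ.
ln(26) = 3.258 and ln(66) = 4.19; z_{0.13} = -1.126, z_{0.96} = 1.751.
σ = (4.19 − 3.258)/(1.751 − (-1.126)) = 0.324.
μ = 3.258 − (-1.126)·0.324 = 3.623.
E[T] = exp(μ + σ²/2) = exp(3.623 + 0.0524) = 39.5 km.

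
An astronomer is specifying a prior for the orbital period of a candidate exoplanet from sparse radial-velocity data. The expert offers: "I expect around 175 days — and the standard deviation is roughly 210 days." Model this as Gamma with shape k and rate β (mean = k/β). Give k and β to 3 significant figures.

k ≈ 0.694, β ≈ 0.00397

For Gamma(k, rate β): mean = k/β, variance = k/β², so CV = 1/√k.
CV = SD/mean = 210/175 = 1.2, hence k = 1/CV² = 0.694.
Then β = k/mean = 0.694/175 = 0.00397.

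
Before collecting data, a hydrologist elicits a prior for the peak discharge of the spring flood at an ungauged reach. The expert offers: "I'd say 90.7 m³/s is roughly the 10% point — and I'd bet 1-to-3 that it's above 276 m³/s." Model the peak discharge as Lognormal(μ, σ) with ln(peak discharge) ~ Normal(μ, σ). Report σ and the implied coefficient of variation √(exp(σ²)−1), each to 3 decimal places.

If T ~ Lognormal(μ,σ) then ln T ~ Normal(μ,σ), so the p-quantile of ln T is μ + z_p·σ.
ln(90.7) = 4.508 and ln(276) = 5.62; z_{0.1} = -1.282, z_{0.75} = 0.6745.
σ = (5.62 − 4.508)/(0.6745 − (-1.282)) = 0.569.
μ = 4.508 − (-1.282)·0.569 = 5.237.
CV = √(exp(σ²)−1) = √(exp(0.3237)−1) = 0.618.

σ ≈ 0.569, CV ≈ 0.618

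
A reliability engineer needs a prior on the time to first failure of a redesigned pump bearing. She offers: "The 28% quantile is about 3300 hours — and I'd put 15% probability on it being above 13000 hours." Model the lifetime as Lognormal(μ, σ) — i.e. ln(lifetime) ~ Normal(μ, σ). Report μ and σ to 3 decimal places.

If T ~ Lognormal(μ,σ) then ln T ~ Normal(μ,σ), so the p-quantile of ln T is μ + z_p·σ.
ln(3300) = 8.102 and ln(13000) = 9.473; z_{0.28} = -0.5828, z_{0.85} = 1.036.
σ = (9.473 − 8.102)/(1.036 − (-0.5828)) = 0.847.
μ = 8.102 − (-0.5828)·0.847 = 8.595.

μ ≈ 8.595, σ ≈ 0.847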